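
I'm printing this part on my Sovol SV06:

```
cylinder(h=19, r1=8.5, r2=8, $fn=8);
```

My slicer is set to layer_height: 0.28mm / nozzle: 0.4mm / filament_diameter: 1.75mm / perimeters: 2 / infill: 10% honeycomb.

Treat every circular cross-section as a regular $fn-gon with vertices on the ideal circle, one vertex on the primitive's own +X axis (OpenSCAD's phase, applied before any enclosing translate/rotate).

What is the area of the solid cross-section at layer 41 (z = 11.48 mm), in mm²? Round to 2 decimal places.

190.09 mm²

At z = 11.48 mm: the cone contributes a regular 8-gon of circumradius 8.198 (interpolated between r1=8.5 and r2=8 at t=0.604) (area = (8/2)·8.198²·sin(360°/8) = 190.09 mm²). Overall, the cross-section is a single solid region. Net area = 190.09 mm².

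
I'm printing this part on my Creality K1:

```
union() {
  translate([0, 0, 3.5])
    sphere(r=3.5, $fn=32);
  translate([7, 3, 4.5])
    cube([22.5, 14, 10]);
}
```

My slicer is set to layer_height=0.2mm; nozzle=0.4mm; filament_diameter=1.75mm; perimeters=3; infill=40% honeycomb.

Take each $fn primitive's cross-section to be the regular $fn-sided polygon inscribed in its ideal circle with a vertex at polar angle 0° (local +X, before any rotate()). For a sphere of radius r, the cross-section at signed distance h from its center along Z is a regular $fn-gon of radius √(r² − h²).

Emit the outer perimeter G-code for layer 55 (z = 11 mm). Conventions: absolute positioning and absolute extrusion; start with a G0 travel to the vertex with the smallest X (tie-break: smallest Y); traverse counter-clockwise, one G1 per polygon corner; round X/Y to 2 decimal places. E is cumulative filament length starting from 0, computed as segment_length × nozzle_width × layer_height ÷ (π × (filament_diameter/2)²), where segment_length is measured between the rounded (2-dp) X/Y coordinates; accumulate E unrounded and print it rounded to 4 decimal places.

At z = 11 mm: the sphere is not intersected at this z (|z−center|=7.500 > r=3.5); the 22.5×14 cube at (7, 3) contributes its full rectangle; Taking the union: only the 22.5×14 cube at (7, 3) is present, so the union is just that shape — 1 connected region. The outline is a single polygon with 4 vertices. Extrusion per mm of travel: 0.4 × 0.2 / (π × 0.875²) = 0.033260. Accumulating E over each segment gives final E = 2.4280.

G0 X7.00 Y3.00 Z11.00
G1 X29.50 Y3.00 E0.7484
G1 X29.50 Y17.00 E1.2140
G1 X7.00 Y17.00 E1.9623
G1 X7.00 Y3.00 E2.4280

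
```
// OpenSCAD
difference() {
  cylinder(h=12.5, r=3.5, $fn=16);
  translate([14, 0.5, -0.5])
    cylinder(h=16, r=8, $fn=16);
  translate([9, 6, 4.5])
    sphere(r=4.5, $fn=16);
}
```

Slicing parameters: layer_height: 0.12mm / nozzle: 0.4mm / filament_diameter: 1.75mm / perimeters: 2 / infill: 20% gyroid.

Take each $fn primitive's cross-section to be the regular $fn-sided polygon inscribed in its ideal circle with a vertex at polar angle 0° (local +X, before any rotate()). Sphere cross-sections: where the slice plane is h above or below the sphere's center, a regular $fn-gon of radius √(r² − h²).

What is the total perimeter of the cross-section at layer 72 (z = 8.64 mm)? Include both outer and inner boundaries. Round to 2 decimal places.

At z = 8.64 mm: the r=3.5 cylinder gives a regular 16-gon of circumradius 3.5 (constant along its height) (perimeter = 2·16·3.500·sin(180°/16) = 21.85 mm); the r=8 cylinder at (14, 0.5) gives a regular 16-gon of circumradius 8 (constant along its height) (perimeter = 2·16·8.000·sin(180°/16) = 49.94 mm); the r=4.5 sphere at (9, 6) contributes a regular 16-gon of circumradius √(4.5²−4.14²) = 1.764 (perimeter = 2·16·1.764·sin(180°/16) = 11.01 mm); Taking the first minus the rest: starting from the r=3.5 cylinder, the r=8 cylinder at (14, 0.5) misses the remaining region (no effect); the r=4.5 sphere at (9, 6) misses the remaining region (no effect) — boundary = 21.85 mm. Overall, the cross-section is a single solid region. Total boundary length (outer) = 21.85 mm.

21.85 mm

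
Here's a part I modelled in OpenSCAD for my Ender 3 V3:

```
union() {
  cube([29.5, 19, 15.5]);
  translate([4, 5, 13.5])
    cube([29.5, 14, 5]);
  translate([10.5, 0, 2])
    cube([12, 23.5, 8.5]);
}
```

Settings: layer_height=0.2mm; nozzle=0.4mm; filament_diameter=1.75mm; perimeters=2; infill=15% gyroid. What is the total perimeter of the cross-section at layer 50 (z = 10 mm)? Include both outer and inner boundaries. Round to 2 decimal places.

At z = 10 mm: the cube is present — its section is the full 29.5×19 rectangle (perimeter 97.00 mm); the cube at (4, 5) is not intersected at this z (z outside [13.5, 18.5]); the 12×23.5 cube at (10.5, 0) contributes its full rectangle (perimeter 71.00 mm); Taking the union: the regions partially overlap (shared area 228.00 mm²), so the edge portions inside another operand are dropped and the merged outline is re-measured after clipping — boundary = 106.00 mm. Overall, the cross-section is a single solid region. Total boundary length (outer) = 106.00 mm.

106.00 mm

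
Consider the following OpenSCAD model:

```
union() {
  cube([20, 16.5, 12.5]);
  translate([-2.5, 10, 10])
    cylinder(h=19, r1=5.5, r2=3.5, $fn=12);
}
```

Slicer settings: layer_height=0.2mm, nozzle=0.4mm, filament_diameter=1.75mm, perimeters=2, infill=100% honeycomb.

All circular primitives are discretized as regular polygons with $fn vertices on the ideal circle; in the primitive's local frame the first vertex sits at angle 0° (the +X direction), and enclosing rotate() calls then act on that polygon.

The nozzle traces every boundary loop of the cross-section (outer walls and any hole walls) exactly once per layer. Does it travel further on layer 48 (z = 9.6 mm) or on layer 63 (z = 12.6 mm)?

layer 48 (z = 9.6 mm)

Layer 48 (z = 9.6): the cube (footprint 20×16.5) is included at this height (perimeter 73.00 mm); the cone at (-2.5, 10) does not reach this height (z outside [10, 29]); Taking the union: only the 20×16.5 cube is present, so the union is just that shape — boundary = 73.00 mm. So its perimeter = 73.00 mm. Layer 63 (z = 12.6): the cube does not reach this height (z outside [0, 12.5]); the cone at (-2.5, 10): at t=0.137 of its height the radius interpolates to r₁+(r₂−r₁)t = 5.226, giving a regular 12-gon of that circumradius (perimeter = 2·12·5.226·sin(180°/12) = 32.46 mm); Taking the union: only the cone at (-2.5, 10) is present, so the union is just that shape — boundary = 32.46 mm. So its perimeter = 32.46 mm. Layer 48 is larger (73.00 vs 32.46 mm).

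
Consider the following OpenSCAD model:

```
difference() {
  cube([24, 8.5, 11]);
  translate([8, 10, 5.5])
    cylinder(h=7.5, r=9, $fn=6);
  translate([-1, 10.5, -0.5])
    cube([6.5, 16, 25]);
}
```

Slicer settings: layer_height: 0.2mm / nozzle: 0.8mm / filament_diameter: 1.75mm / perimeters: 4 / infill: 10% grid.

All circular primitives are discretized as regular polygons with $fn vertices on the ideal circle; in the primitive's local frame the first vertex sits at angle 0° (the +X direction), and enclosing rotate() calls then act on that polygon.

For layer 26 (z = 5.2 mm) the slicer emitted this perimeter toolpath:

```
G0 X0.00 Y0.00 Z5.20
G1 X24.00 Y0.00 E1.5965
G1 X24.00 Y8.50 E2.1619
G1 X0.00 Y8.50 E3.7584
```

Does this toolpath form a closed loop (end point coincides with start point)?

Start point (G0): (0.00, 0.00). End point (last G1): the path does not return to the start — open.

no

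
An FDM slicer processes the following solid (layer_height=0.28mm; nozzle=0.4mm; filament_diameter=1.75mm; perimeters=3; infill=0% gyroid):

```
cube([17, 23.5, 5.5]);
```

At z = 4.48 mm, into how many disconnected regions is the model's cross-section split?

At z = 4.48 mm: the 17×23.5 cube contributes its full rectangle. The result has 1 disconnected region.

1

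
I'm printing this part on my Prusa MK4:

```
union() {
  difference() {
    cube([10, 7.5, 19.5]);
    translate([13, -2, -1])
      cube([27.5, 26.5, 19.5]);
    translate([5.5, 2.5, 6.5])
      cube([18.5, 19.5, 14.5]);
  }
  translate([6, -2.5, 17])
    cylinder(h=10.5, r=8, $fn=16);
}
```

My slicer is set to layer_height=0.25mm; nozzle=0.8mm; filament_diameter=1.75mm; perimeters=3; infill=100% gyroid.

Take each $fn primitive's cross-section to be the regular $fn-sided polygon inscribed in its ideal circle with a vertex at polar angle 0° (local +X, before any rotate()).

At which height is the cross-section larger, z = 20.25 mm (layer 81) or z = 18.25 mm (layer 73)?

Layer 81 (z = 20.25): the cube does not reach this height (z outside [0, 19.5]); the cube at (13, -2) does not reach this height (z outside [-1, 18.5]); the cube at (5.5, 2.5) (footprint 18.5×19.5) is included at this height (area 360.75 mm²); After the difference (first − rest): the first operand is absent here, so nothing remains; the r=8 cylinder at (6, -2.5) gives a regular 16-gon of circumradius 8 (constant along its height) (area = (16/2)·8.000²·sin(360°/16) = 195.93 mm²); Combining (union): only the r=8 cylinder at (6, -2.5) is present, so the union is just that shape — area = 195.93 mm². So its area = 195.93 mm². Layer 73 (z = 18.25): the cube is present — its section is the full 10×7.5 rectangle (area 75.00 mm²); the cube at (13, -2) (footprint 27.5×26.5) is included at this height (area 728.75 mm²); the cube at (5.5, 2.5) (footprint 18.5×19.5) is included at this height (area 360.75 mm²); Taking the first minus the rest: starting from the 10×7.5 cube (75.00 mm²), the 27.5×26.5 cube at (13, -2) misses the remaining region (no effect); the 18.5×19.5 cube at (5.5, 2.5) partially overlaps it — only the 22.50 mm² overlap (of its 360.75 mm²) is removed, clipping the outline — area = 52.50 mm²; the r=8 cylinder at (6, -2.5) contributes a regular 16-gon of circumradius 8 (area = (16/2)·8.000²·sin(360°/16) = 195.93 mm²); Taking the union: the regions partially overlap — summed areas 248.43 mm² minus the doubly-counted overlap 35.87 mm² gives 212.56 mm² — area = 212.56 mm². So its area = 212.56 mm². Layer 73 is larger (212.56 vs 195.93 mm²).

layer 73 (z = 18.25 mm)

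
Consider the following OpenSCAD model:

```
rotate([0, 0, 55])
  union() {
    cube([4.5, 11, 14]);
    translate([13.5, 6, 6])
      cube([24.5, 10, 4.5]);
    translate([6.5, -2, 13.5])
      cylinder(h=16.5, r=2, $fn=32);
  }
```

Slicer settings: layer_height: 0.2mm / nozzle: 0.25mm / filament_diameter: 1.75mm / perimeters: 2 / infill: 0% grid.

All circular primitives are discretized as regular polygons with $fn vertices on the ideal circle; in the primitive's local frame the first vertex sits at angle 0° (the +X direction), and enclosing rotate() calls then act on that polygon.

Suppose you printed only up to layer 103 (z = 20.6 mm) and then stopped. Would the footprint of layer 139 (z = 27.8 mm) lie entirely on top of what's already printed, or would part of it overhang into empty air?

Compare the two slices. At z = 20.6: the cube is not intersected at this z (z outside [0, 14]); the cube at (13.5, 6) does not reach this height (z outside [6, 10.5]); the r=2 cylinder at (6.5, -2) gives a regular 32-gon of circumradius 2 (constant along its height) (area = (32/2)·2.000²·sin(360°/32) = 12.49 mm²); Merging all regions: only the r=2 cylinder at (6.5, -2) is present, so the union is just that shape — area = 12.49 mm²; (rotated 55° about Z; rotation is an isometry so areas/perimeters/island counts are preserved). At z = 27.8: the cube is not intersected at this z (z outside [0, 14]); the cube at (13.5, 6) does not reach this height (z outside [6, 10.5]); the cylinder at (6.5, -2): section is a regular 32-gon, circumradius r=2 (area = (32/2)·2.000²·sin(360°/32) = 12.49 mm²); Merging all regions: only the r=2 cylinder at (6.5, -2) is present, so the union is just that shape — area = 12.49 mm²; (whole slice rotated 55° about Z — lengths, areas and connectivity unchanged). Checking containment: the cross-section at z = 27.8 is a subset of the cross-section at z = 20.6.

entirely on top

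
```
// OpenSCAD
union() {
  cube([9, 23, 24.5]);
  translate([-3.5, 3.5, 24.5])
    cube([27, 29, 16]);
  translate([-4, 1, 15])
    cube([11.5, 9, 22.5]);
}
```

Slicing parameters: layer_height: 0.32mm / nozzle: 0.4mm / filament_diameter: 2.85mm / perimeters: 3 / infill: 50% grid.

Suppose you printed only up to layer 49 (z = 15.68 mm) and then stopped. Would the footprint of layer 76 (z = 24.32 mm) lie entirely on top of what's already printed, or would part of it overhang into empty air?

entirely on top

Compare the two slices. At z = 15.68: the cube (footprint 9×23) is included at this height (area 207.00 mm²); the cube at (-3.5, 3.5) is absent (z outside [24.5, 40.5]); the cube at (-4, 1) (footprint 11.5×9) is included at this height (area 103.50 mm²); Taking the union: the regions partially overlap — summed areas 310.50 mm² minus the doubly-counted overlap 67.50 mm² gives 243.00 mm² — area = 243.00 mm². At z = 24.32: the 9×23 cube contributes its full rectangle (area 207.00 mm²); the cube at (-3.5, 3.5) is absent (z outside [24.5, 40.5]); the 11.5×9 cube at (-4, 1) contributes its full rectangle (area 103.50 mm²); Taking the union: the regions partially overlap — summed areas 310.50 mm² minus the doubly-counted overlap 67.50 mm² gives 243.00 mm² — area = 243.00 mm². Checking containment: the cross-section at z = 24.32 is a subset of the cross-section at z = 15.68.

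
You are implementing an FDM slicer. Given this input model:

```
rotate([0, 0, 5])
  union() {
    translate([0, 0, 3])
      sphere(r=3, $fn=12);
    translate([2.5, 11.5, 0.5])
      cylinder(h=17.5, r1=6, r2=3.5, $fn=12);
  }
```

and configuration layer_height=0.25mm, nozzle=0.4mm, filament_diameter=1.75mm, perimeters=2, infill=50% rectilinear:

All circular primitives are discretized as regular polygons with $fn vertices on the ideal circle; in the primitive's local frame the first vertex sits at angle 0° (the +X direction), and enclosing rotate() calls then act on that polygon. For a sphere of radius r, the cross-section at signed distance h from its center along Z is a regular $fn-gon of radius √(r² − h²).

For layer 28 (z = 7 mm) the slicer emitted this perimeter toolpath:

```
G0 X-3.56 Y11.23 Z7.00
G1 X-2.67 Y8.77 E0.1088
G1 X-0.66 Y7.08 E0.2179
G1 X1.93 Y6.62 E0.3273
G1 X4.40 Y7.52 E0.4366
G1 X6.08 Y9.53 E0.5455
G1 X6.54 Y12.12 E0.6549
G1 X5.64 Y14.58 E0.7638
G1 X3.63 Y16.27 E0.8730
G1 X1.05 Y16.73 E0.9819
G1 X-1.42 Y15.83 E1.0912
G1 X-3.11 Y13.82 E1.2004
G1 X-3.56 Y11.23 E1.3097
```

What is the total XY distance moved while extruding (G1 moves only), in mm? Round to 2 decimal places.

31.50 mm

Sum the Euclidean lengths of each G1 segment: total = 31.50 mm.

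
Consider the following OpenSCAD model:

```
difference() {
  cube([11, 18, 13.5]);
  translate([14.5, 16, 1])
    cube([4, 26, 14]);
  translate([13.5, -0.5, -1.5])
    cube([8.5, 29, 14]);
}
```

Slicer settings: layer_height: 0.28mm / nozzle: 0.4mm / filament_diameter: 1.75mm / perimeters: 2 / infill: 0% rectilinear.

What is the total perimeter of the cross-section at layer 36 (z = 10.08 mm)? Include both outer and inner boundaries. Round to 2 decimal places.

At z = 10.08 mm: the 11×18 cube contributes its full rectangle (perimeter 58.00 mm); the 4×26 cube at (14.5, 16) contributes its full rectangle (perimeter 60.00 mm); the cube at (13.5, -0.5) is present — its section is the full 8.5×29 rectangle (perimeter 75.00 mm); After the difference (first − rest): starting from the 11×18 cube, the 4×26 cube at (14.5, 16) misses the remaining region (no effect); the 8.5×29 cube at (13.5, -0.5) misses the remaining region (no effect) — boundary = 58.00 mm. Overall, the cross-section is a single solid region. Total boundary length (outer) = 58.00 mm.

58.00 mm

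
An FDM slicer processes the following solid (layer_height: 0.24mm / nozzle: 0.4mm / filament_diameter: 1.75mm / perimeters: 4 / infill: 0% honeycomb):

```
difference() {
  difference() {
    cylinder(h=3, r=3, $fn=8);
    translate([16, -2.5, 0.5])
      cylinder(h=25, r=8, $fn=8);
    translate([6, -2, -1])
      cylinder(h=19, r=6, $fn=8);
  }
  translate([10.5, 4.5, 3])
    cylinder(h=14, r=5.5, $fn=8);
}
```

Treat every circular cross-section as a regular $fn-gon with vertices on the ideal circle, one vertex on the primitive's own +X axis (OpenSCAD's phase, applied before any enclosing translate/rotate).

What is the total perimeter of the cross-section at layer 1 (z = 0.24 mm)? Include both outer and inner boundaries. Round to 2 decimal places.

17.06 mm

At z = 0.24 mm: the cylinder: section is a regular 8-gon, circumradius r=3 (perimeter = 2·8·3.000·sin(180°/8) = 18.37 mm); the cylinder at (16, -2.5) is not intersected at this z (z outside [0.5, 25.5]); the r=6 cylinder at (6, -2) contributes a regular 8-gon of circumradius 6 (perimeter = 2·8·6.000·sin(180°/8) = 36.74 mm); Subtracting the remaining from the first: starting from the r=3 cylinder, the r=6 cylinder at (6, -2) partially overlaps it — only the 8.13 mm² overlap (of its 101.82 mm²) is removed, clipping the outline — boundary = 17.06 mm; the cylinder at (10.5, 4.5) is absent (z outside [3, 17]); Subtracting the remaining from the first: none of the subtracted shapes is present at this height, so the result so far is unchanged — boundary = 17.06 mm. Overall, the cross-section is a single solid region. Total boundary length (outer) = 17.06 mm.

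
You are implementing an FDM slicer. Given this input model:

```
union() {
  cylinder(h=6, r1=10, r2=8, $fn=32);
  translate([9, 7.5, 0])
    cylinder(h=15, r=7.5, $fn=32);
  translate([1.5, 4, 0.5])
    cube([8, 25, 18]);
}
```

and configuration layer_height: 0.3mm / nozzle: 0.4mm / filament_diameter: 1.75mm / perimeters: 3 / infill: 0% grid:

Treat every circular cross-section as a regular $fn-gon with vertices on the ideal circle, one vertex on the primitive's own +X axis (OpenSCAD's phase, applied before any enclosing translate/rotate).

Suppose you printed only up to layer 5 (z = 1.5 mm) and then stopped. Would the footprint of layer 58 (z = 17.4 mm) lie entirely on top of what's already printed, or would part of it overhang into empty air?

entirely on top

Compare the two slices. At z = 1.5: the cone: at t=0.250 of its height the radius interpolates to r₁+(r₂−r₁)t = 9.500, giving a regular 32-gon of that circumradius (area = (32/2)·9.500²·sin(360°/32) = 281.71 mm²); the r=7.5 cylinder at (9, 7.5) gives a regular 32-gon of circumradius 7.5 (constant along its height) (area = (32/2)·7.500²·sin(360°/32) = 175.58 mm²); the cube at (1.5, 4) is present — its section is the full 8×25 rectangle (area 200.00 mm²); Taking the union: the regions partially overlap — summed areas 657.29 mm² minus the doubly-counted overlap 119.55 mm² gives 537.74 mm² — area = 537.74 mm². At z = 17.4: the cone is not intersected at this z (z outside [0, 6]); the cylinder at (9, 7.5) is absent (z outside [0, 15]); the 8×25 cube at (1.5, 4) contributes its full rectangle (area 200.00 mm²); Merging all regions: only the 8×25 cube at (1.5, 4) is present, so the union is just that shape — area = 200.00 mm². Checking containment: the cross-section at z = 17.4 is a subset of the cross-section at z = 1.5.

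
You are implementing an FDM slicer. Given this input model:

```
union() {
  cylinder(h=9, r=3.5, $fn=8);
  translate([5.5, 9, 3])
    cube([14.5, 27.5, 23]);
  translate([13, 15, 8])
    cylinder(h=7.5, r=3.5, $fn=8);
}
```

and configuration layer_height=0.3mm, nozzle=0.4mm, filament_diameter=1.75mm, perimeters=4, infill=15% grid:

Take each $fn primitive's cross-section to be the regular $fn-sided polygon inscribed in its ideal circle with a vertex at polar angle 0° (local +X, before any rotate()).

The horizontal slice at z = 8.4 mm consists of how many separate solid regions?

2

At z = 8.4 mm: the cylinder: section is a regular 8-gon, circumradius r=3.5; the cube at (5.5, 9) (footprint 14.5×27.5) is included at this height; the r=3.5 cylinder at (13, 15) gives a regular 8-gon of circumradius 3.5 (constant along its height); Merging all regions: the regions partially overlap (shared area 34.65 mm²), so overlapping operands fuse into one piece — 2 connected regions. The result has 2 disconnected regions.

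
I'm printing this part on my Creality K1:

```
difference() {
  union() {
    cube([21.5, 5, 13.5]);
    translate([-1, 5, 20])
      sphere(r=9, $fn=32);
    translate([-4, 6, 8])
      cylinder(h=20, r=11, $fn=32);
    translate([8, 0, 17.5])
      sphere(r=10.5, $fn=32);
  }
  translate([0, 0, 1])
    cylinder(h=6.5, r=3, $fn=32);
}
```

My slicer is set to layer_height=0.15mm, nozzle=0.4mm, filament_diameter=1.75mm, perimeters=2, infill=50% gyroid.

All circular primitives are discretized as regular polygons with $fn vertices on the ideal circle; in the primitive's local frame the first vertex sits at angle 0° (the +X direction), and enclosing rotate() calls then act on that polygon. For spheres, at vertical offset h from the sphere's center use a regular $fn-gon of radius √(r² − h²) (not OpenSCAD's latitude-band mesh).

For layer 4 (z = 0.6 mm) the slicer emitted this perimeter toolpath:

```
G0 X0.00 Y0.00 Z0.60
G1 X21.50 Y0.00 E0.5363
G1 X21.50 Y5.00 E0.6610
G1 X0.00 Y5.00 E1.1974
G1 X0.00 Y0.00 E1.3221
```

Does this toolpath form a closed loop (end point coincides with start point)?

Start point (G0): (0.00, 0.00). End point (last G1): the path returns to the start — closed.

yes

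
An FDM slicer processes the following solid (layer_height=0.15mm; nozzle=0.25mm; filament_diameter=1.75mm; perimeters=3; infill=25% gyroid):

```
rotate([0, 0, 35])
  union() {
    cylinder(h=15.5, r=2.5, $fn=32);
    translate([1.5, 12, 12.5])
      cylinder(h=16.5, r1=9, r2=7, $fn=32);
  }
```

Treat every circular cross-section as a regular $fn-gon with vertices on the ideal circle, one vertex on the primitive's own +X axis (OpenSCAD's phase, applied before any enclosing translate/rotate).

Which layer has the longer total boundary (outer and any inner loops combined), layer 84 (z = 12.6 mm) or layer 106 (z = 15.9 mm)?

layer 84 (z = 12.6 mm)

Layer 84 (z = 12.6): the cylinder: section is a regular 32-gon, circumradius r=2.5 (perimeter = 2·32·2.500·sin(180°/32) = 15.68 mm); the cone at (1.5, 12): at t=0.006 of its height the radius interpolates to r₁+(r₂−r₁)t = 8.988, giving a regular 32-gon of that circumradius (perimeter = 2·32·8.988·sin(180°/32) = 56.38 mm); Taking the union: the 2 present regions are separate (no shared area or edge), so areas and boundary lengths simply add and each stays a separate island — boundary = 72.06 mm; (whole slice rotated 35° about Z — lengths, areas and connectivity unchanged). So its perimeter = 72.06 mm. Layer 106 (z = 15.9): the cylinder is not intersected at this z (z outside [0, 15.5]); the cone at (1.5, 12): at t=0.206 of its height the radius interpolates to r₁+(r₂−r₁)t = 8.588, giving a regular 32-gon of that circumradius (perimeter = 2·32·8.588·sin(180°/32) = 53.87 mm); Taking the union: only the cone at (1.5, 12) is present, so the union is just that shape — boundary = 53.87 mm; (whole slice rotated 35° about Z — lengths, areas and connectivity unchanged). So its perimeter = 53.87 mm. Layer 84 is larger (72.06 vs 53.87 mm).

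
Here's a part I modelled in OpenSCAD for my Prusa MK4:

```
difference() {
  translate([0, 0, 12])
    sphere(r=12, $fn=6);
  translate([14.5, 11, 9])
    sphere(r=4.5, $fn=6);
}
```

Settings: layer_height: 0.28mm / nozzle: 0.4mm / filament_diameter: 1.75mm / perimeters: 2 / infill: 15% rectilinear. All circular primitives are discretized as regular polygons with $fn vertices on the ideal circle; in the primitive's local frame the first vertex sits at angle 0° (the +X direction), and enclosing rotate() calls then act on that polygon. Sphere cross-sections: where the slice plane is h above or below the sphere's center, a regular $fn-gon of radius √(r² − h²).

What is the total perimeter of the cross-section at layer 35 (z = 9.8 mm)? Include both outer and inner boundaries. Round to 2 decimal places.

At z = 9.8 mm: the r=12 sphere slices to a regular 6-gon of circumradius 11.797 (√(r²−h²) with h=2.2 from center) (perimeter = 2·6·11.797·sin(180°/6) = 70.78 mm); the r=4.5 sphere at (14.5, 11) slices to a regular 6-gon of circumradius 4.428 (√(r²−h²) with h=0.8 from center) (perimeter = 2·6·4.428·sin(180°/6) = 26.57 mm); Taking the first minus the rest: starting from the r=12 sphere, the r=4.5 sphere at (14.5, 11) misses the remaining region (no effect) — boundary = 70.78 mm. Overall, the cross-section is a single solid region. Total boundary length (outer) = 70.78 mm.

70.78 mm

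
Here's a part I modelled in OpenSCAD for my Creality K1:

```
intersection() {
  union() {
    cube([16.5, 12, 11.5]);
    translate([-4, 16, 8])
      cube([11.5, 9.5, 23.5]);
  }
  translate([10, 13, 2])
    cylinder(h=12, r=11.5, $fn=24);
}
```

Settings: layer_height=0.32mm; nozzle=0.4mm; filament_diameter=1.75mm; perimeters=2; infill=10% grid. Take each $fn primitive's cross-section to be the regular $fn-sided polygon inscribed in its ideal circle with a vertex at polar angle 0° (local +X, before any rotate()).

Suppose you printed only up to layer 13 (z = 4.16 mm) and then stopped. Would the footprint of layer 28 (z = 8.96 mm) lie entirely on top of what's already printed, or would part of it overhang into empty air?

Compare the two slices. At z = 4.16: the 16.5×12 cube contributes its full rectangle (area 198.00 mm²); the cube at (-4, 16) is not intersected at this z (z outside [8, 31.5]); Combining (union): only the 16.5×12 cube is present, so the union is just that shape — area = 198.00 mm²; the r=11.5 cylinder at (10, 13) contributes a regular 24-gon of circumradius 11.5 (area = (24/2)·11.500²·sin(360°/24) = 410.75 mm²); After intersecting: the r=11.5 cylinder at (10, 13) partially overlaps the result so far; clipping to the common part keeps 150.94 mm² — area = 150.94 mm². At z = 8.96: the cube (footprint 16.5×12) is included at this height (area 198.00 mm²); the cube at (-4, 16) is present — its section is the full 11.5×9.5 rectangle (area 109.25 mm²); Merging all regions: the 2 present regions are separate (no shared area or edge), so areas and boundary lengths simply add and each stays a separate island — area = 307.25 mm²; the cylinder at (10, 13): section is a regular 24-gon, circumradius r=11.5 (area = (24/2)·11.500²·sin(360°/24) = 410.75 mm²); Keeping only the common overlap: the r=11.5 cylinder at (10, 13) partially overlaps that combined region; clipping to the common part keeps 198.88 mm² — area = 198.88 mm². Checking containment: at z = 8.96 the cross-section extends beyond the z = 4.16 cross-section by about 47.94 mm².

part overhangs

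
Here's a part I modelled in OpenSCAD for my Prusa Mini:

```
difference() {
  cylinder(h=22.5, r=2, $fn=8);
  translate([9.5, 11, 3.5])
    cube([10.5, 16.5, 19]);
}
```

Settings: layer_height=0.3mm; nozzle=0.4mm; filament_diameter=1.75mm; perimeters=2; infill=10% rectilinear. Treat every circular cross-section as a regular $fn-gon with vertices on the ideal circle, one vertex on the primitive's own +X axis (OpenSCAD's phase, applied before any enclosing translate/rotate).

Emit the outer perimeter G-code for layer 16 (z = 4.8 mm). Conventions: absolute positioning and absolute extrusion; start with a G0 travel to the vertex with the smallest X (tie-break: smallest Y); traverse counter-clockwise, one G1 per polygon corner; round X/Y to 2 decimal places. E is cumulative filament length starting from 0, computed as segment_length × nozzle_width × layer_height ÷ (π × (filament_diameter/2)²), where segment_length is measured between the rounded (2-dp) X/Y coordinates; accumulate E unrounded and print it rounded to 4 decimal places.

G0 X-2.00 Y0.00 Z4.80
G1 X-1.41 Y-1.41 E0.0763
G1 X0.00 Y-2.00 E0.1525
G1 X1.41 Y-1.41 E0.2288
G1 X2.00 Y0.00 E0.3050
G1 X1.41 Y1.41 E0.3813
G1 X0.00 Y2.00 E0.4575
G1 X-1.41 Y1.41 E0.5338
G1 X-2.00 Y0.00 E0.6100

At z = 4.8 mm: the cylinder: section is a regular 8-gon, circumradius r=2; the 10.5×16.5 cube at (9.5, 11) contributes its full rectangle; Subtracting the remaining from the first: starting from the r=2 cylinder, the 10.5×16.5 cube at (9.5, 11) misses the remaining region (no effect) — 1 connected region. The outline is a single polygon with 8 vertices. Extrusion per mm of travel: 0.4 × 0.3 / (π × 0.875²) = 0.049890. Accumulating E over each segment gives final E = 0.6100.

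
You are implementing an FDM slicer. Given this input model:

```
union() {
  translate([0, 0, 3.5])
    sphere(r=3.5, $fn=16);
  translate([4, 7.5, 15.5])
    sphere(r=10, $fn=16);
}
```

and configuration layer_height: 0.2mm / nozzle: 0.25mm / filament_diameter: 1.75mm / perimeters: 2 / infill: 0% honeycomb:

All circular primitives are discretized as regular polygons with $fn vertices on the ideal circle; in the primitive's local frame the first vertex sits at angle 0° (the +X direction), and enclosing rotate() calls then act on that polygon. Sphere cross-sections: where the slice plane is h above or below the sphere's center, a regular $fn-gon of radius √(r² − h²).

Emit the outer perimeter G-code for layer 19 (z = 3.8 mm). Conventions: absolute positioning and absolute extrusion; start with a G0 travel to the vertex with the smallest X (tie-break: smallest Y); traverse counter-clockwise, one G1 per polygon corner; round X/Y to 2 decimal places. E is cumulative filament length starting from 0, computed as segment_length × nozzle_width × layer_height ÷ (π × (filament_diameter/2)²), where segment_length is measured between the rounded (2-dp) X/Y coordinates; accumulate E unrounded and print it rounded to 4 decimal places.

G0 X-3.49 Y0.00 Z3.80
G1 X-3.22 Y-1.33 E0.0282
G1 X-2.47 Y-2.47 E0.0566
G1 X-1.33 Y-3.22 E0.0849
G1 X0.00 Y-3.49 E0.1132
G1 X1.33 Y-3.22 E0.1414
G1 X2.47 Y-2.47 E0.1697
G1 X3.22 Y-1.33 E0.1981
G1 X3.49 Y0.00 E0.2263
G1 X3.22 Y1.33 E0.2545
G1 X2.47 Y2.47 E0.2829
G1 X1.33 Y3.22 E0.3113
G1 X0.00 Y3.49 E0.3395
G1 X-1.33 Y3.22 E0.3677
G1 X-2.47 Y2.47 E0.3960
G1 X-3.22 Y1.33 E0.4244
G1 X-3.49 Y0.00 E0.4526

At z = 3.8 mm: the r=3.5 sphere contributes a regular 16-gon of circumradius √(3.5²−0.3²) = 3.487; the sphere at (4, 7.5) does not reach this height (|z−center|=11.700 > r=10); Combining (union): only the r=3.5 sphere is present, so the union is just that shape — 1 connected region. The outline is a single polygon with 16 vertices. Extrusion per mm of travel: 0.25 × 0.2 / (π × 0.875²) = 0.020788. Accumulating E over each segment gives final E = 0.4526.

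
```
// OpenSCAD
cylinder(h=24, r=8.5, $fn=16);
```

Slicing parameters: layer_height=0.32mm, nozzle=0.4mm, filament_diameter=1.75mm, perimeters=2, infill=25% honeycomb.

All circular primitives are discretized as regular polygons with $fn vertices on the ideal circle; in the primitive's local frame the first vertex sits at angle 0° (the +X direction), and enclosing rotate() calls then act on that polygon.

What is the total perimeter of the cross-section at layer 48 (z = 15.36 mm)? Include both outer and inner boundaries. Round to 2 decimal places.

At z = 15.36 mm: the r=8.5 cylinder contributes a regular 16-gon of circumradius 8.5 (perimeter = 2·16·8.500·sin(180°/16) = 53.06 mm). Overall, the cross-section is a single solid region. Total boundary length (outer) = 53.06 mm.

53.06 mm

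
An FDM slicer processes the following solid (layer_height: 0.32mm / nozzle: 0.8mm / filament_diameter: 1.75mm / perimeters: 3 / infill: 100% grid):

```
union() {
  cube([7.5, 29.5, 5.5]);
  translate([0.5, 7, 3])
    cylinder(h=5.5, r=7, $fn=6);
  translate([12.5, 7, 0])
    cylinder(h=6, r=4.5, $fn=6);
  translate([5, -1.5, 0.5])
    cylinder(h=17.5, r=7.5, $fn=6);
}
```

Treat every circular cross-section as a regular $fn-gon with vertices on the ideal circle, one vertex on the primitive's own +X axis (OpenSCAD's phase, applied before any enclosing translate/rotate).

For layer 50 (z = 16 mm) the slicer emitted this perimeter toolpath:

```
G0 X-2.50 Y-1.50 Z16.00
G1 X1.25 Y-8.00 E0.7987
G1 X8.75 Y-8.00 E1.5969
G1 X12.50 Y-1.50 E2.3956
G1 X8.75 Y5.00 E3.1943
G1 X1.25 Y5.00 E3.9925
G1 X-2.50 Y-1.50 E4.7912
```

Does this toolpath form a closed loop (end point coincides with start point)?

yes

Start point (G0): (-2.50, -1.50). End point (last G1): the path returns to the start — closed.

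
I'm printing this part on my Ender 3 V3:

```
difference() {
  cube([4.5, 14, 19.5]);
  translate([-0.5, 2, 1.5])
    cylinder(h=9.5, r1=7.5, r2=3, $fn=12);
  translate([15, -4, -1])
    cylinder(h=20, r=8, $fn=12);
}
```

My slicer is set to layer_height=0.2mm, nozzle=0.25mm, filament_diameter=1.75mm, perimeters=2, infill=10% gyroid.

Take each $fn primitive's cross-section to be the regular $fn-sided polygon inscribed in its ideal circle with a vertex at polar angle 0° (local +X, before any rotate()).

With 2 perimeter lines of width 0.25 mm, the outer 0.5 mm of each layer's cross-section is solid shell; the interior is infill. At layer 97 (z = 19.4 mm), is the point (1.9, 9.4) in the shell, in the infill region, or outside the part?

infill

At z = 19.4 mm: the cube (footprint 4.5×14) is included at this height; the cone at (-0.5, 2) is not intersected at this z (z outside [1.5, 11]); the cylinder at (15, -4) is absent (z outside [-1, 19]); Taking the first minus the rest: none of the subtracted shapes is present at this height, so the 4.5×14 cube is unchanged — 1 connected region. Overall, the cross-section is a single solid region. The nearest boundary edge runs (0.00, 14.00)→(0.00, 0.00); distance from the point to it = 1.90 mm. The point is inside the cross-section and 1.90 mm from the nearest boundary — more than the 0.5 mm shell width (2 × 0.25), so it's in the infill interior.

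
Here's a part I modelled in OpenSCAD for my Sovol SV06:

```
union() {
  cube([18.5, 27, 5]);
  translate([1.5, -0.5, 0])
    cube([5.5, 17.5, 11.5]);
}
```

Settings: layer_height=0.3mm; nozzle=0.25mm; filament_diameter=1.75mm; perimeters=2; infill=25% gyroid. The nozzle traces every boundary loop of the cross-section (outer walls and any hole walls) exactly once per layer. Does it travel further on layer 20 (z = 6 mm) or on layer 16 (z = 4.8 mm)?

layer 16 (z = 4.8 mm)

Layer 20 (z = 6): the cube is not intersected at this z (z outside [0, 5]); the 5.5×17.5 cube at (1.5, -0.5) contributes its full rectangle (perimeter 46.00 mm); Combining (union): only the 5.5×17.5 cube at (1.5, -0.5) is present, so the union is just that shape — boundary = 46.00 mm. So its perimeter = 46.00 mm. Layer 16 (z = 4.8): the 18.5×27 cube contributes its full rectangle (perimeter 91.00 mm); the cube at (1.5, -0.5) (footprint 5.5×17.5) is included at this height (perimeter 46.00 mm); Merging all regions: the regions partially overlap (shared area 93.50 mm²), so the edge portions inside another operand are dropped and the merged outline is re-measured after clipping — boundary = 92.00 mm. So its perimeter = 92.00 mm. Layer 16 is larger (92.00 vs 46.00 mm).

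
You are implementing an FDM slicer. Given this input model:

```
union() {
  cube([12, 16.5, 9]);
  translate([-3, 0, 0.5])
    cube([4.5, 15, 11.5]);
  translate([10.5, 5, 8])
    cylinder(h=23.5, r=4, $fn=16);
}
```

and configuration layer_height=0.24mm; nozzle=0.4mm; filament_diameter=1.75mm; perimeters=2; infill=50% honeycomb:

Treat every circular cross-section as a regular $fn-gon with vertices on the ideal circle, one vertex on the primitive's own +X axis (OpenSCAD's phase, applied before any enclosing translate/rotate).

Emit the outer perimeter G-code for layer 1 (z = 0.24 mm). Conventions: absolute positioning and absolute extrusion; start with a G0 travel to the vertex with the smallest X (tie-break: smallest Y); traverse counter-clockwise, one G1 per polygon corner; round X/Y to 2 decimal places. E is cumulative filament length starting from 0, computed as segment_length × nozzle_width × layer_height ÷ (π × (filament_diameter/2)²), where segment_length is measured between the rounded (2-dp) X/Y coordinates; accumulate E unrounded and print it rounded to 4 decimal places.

G0 X0.00 Y0.00 Z0.24
G1 X12.00 Y0.00 E0.4789
G1 X12.00 Y16.50 E1.1375
G1 X0.00 Y16.50 E1.6164
G1 X0.00 Y0.00 E2.2750

At z = 0.24 mm: the cube is present — its section is the full 12×16.5 rectangle; the cube at (-3, 0) does not reach this height (z outside [0.5, 12]); the cylinder at (10.5, 5) does not reach this height (z outside [8, 31.5]); Taking the union: only the 12×16.5 cube is present, so the union is just that shape — 1 connected region. The outline is a single polygon with 4 vertices. Extrusion per mm of travel: 0.4 × 0.24 / (π × 0.875²) = 0.039912. Accumulating E over each segment gives final E = 2.2750.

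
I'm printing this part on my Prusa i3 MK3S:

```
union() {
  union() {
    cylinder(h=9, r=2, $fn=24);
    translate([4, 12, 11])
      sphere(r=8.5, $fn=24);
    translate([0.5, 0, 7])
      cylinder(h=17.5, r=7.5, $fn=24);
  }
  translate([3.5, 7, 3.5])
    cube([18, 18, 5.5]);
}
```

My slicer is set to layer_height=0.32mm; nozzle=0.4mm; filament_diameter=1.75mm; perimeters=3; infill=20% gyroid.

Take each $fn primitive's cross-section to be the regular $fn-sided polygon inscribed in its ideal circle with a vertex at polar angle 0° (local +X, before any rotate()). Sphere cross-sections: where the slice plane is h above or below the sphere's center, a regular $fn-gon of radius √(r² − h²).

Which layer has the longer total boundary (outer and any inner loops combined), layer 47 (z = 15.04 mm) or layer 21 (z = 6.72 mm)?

Layer 47 (z = 15.04): the cylinder is not intersected at this z (z outside [0, 9]); the r=8.5 sphere at (4, 12) slices to a regular 24-gon of circumradius 7.479 (√(r²−h²) with h=4.04 from center) (perimeter = 2·24·7.479·sin(180°/24) = 46.85 mm); the cylinder at (0.5, 0): section is a regular 24-gon, circumradius r=7.5 (perimeter = 2·24·7.500·sin(180°/24) = 46.99 mm); Combining (union): the regions partially overlap (shared area 13.17 mm²), so the edge portions inside another operand are dropped and the merged outline is re-measured after clipping — boundary = 76.64 mm; the cube at (3.5, 7) is absent (z outside [3.5, 9]); Taking the union: only that combined region is present, so the union is just that shape — boundary = 76.64 mm. So its perimeter = 76.64 mm. Layer 21 (z = 6.72): the cylinder: section is a regular 24-gon, circumradius r=2 (perimeter = 2·24·2.000·sin(180°/24) = 12.53 mm); the r=8.5 sphere at (4, 12) slices to a regular 24-gon of circumradius 7.344 (√(r²−h²) with h=4.28 from center) (perimeter = 2·24·7.344·sin(180°/24) = 46.01 mm); the cylinder at (0.5, 0) is not intersected at this z (z outside [7, 24.5]); Merging all regions: the 2 present regions are separate (no shared area or edge), so areas and boundary lengths simply add and each stays a separate island — boundary = 58.54 mm; the cube at (3.5, 7) (footprint 18×18) is included at this height (perimeter 72.00 mm); Merging all regions: the regions partially overlap (shared area 81.44 mm²), so the edge portions inside another operand are dropped and the merged outline is re-measured after clipping — boundary = 94.91 mm. So its perimeter = 94.91 mm. Layer 21 is larger (94.91 vs 76.64 mm).

layer 21 (z = 6.72 mm)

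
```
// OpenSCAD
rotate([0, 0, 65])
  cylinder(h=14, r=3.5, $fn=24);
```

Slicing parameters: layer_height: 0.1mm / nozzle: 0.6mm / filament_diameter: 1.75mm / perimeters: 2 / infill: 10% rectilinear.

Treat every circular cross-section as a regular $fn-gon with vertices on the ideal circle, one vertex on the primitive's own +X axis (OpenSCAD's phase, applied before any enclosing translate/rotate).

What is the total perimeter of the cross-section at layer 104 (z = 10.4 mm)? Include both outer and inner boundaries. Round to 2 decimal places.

21.93 mm

At z = 10.4 mm: the cylinder: section is a regular 24-gon, circumradius r=3.5 (perimeter = 2·24·3.500·sin(180°/24) = 21.93 mm); (whole slice rotated 65° about Z — lengths, areas and connectivity unchanged). Overall, the cross-section is a single solid region. Total boundary length (outer) = 21.93 mm.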